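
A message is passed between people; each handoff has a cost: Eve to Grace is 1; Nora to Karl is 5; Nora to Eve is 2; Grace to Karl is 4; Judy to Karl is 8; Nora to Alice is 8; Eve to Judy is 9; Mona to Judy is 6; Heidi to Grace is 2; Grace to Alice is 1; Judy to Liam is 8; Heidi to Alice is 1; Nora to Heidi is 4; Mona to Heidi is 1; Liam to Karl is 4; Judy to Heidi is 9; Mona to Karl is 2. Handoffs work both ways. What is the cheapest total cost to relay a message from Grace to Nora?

3

Checking several routes:
Grace→Heidi→Nora: 2 + 4 = 6
Grace→Eve→Nora: 1 + 2 = 3
Grace→Alice→Heidi→Nora: 1 + 1 + 4 = 6
Best route has total 3.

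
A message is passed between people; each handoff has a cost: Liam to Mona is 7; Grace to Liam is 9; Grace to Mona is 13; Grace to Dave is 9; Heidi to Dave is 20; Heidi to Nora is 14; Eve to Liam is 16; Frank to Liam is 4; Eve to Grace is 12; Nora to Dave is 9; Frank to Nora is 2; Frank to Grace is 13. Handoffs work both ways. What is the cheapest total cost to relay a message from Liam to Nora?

6

Some routes from Liam to Nora:
Liam - Grace - Frank - Nora: 9 + 13 + 2 = 24
Liam - Mona - Grace - Frank - Nora: 7 + 13 + 13 + 2 = 35
Liam - Frank - Nora: 4 + 2 = 6
Liam - Grace - Dave - Nora: 9 + 9 + 9 = 27
The minimum is 6.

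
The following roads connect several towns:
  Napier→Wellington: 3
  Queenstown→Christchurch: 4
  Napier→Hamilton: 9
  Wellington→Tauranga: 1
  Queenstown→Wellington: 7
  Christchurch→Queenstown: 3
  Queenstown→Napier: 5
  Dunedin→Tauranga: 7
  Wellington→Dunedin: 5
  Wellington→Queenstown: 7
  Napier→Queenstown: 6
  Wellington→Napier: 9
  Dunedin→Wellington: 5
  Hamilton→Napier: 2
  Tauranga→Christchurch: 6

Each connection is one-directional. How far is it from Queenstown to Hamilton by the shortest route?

14

Paths from Queenstown to Hamilton:
Queenstown → Napier → Hamilton: 5 + 9 = 14
Queenstown → Wellington → Napier → Hamilton: 7 + 9 + 9 = 25
The minimum is 14.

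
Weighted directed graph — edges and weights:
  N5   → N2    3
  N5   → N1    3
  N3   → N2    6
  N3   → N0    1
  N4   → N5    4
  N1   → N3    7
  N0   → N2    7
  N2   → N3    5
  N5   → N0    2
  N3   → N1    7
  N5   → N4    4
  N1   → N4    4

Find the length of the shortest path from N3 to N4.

11

Paths from N3 to N4:
N3 - N1 - N4: 7 + 4 = 11
Shortest: 11.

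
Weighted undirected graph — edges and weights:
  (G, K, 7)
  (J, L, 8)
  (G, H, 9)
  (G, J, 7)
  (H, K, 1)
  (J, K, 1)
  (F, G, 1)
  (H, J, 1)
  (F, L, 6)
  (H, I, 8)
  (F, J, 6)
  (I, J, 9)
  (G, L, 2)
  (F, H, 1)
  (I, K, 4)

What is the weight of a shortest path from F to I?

A few of the F→I routes:
F - H - J - K - I: 1 + 1 + 1 + 4 = 7
F - H - K - I: 1 + 1 + 4 = 6
F - H - I: 1 + 8 = 9
Shortest: 6.

6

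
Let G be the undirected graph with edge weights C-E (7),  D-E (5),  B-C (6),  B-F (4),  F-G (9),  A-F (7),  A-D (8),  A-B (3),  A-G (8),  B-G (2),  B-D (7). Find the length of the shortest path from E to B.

12

Some routes from E to B:
E -> D -> A -> B: 5 + 8 + 3 = 16
E -> C -> B: 7 + 6 = 13
E -> D -> B: 5 + 7 = 12
E -> D -> A -> F -> G -> B: 5 + 8 + 7 + 9 + 2 = 31
E -> D -> A -> F -> B: 5 + 8 + 7 + 4 = 24
E -> D -> A -> G -> B: 5 + 8 + 8 + 2 = 23
The minimum is 12.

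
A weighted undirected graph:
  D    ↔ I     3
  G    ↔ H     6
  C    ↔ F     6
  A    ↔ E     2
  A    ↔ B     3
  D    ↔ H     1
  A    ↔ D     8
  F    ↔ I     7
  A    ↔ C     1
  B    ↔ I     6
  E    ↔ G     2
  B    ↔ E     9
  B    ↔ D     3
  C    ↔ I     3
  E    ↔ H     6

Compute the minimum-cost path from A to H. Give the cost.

Some routes from A to H:
A -> E -> G -> H: 2 + 2 + 6 = 10
A -> C -> I -> D -> H: 1 + 3 + 3 + 1 = 8
A -> D -> H: 8 + 1 = 9
A -> B -> D -> H: 3 + 3 + 1 = 7
A -> E -> H: 2 + 6 = 8
Best route has total 7.

7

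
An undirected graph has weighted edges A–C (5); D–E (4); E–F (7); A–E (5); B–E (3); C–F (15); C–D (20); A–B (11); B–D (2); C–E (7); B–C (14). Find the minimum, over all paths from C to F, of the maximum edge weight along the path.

Comparing a few candidate routes:
C-E-F: max(7, 7) = 7
C-A-B-E-F: max(5, 11, 3, 7) = 11
C-A-E-F: max(5, 5, 7) = 7
C-A-B-D-E-F: max(5, 11, 2, 4, 7) = 11
The minimum achievable maximum is 7.

7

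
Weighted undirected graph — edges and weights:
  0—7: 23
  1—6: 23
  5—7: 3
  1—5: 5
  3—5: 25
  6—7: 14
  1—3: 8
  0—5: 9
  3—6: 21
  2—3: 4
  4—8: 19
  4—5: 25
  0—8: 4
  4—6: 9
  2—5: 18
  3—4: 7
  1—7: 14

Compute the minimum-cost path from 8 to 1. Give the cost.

18

Comparing a few candidate routes:
8 - 4 - 3 - 1: 19 + 7 + 8 = 34
8 - 0 - 5 - 1: 4 + 9 + 5 = 18
8 - 0 - 5 - 7 - 1: 4 + 9 + 3 + 14 = 30
Best route has total 18.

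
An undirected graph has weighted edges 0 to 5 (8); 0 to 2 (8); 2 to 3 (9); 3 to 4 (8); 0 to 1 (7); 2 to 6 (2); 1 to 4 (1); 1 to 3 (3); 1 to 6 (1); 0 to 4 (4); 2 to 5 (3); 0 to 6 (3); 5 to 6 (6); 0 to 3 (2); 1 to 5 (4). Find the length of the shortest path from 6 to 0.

3

A few of the 6→0 routes:
6→1→4→0: 1 + 1 + 4 = 6
6→0: 3
6→1→0: 1 + 7 = 8
6→1→3→0: 1 + 3 + 2 = 6
The minimum is 3.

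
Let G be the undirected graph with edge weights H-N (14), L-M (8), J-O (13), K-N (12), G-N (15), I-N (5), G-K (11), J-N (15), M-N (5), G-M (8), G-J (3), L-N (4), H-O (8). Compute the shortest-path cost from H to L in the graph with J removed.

18

Candidate routes:
H-N-L: 14 + 4 = 18
H-N-G-M-L: 14 + 15 + 8 + 8 = 45
H-N-K-G-M-L: 14 + 12 + 11 + 8 + 8 = 53
H-N-M-L: 14 + 5 + 8 = 27
The minimum is 18.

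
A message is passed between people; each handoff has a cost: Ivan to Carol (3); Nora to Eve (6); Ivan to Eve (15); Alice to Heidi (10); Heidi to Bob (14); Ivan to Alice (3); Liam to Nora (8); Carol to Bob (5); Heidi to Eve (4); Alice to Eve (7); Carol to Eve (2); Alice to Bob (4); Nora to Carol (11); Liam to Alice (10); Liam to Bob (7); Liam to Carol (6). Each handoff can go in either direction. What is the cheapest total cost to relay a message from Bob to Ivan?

Comparing a few candidate routes:
Bob -> Carol -> Ivan: 5 + 3 = 8
Bob -> Alice -> Eve -> Carol -> Ivan: 4 + 7 + 2 + 3 = 16
Bob -> Alice -> Ivan: 4 + 3 = 7
Shortest: 7.

7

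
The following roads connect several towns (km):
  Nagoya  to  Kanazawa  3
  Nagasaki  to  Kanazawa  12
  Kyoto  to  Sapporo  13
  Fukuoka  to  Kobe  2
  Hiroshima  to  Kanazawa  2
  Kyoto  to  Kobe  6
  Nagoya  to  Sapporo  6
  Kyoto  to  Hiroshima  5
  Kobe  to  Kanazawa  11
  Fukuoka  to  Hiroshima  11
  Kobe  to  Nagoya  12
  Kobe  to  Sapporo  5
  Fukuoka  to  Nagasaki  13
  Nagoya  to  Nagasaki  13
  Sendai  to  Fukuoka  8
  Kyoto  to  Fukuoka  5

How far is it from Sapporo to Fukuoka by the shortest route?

Checking several routes:
Sapporo→Kyoto→Fukuoka: 13 + 5 = 18
Sapporo→Nagoya→Kobe→Fukuoka: 6 + 12 + 2 = 20
Sapporo→Kobe→Fukuoka: 5 + 2 = 7
Sapporo→Kobe→Kyoto→Fukuoka: 5 + 6 + 5 = 16
Best route has total 7 km.

7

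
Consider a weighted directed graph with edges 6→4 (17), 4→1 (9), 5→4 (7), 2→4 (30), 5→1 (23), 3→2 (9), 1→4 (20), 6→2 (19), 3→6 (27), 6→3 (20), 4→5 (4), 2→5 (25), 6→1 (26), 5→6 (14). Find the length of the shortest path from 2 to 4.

30

Candidate routes:
2-4: 30
2-5-6-1-4: 25 + 14 + 26 + 20 = 85
2-5-6-4: 25 + 14 + 17 = 56
2-5-1-4: 25 + 23 + 20 = 68
2-5-4: 25 + 7 = 32
Best route has total 30.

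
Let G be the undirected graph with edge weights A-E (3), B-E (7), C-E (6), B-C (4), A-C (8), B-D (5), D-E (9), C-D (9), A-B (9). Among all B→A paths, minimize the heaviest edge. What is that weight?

6

A few of the B→A routes:
B→C→E→A: max(4, 6, 3) = 6
B→C→A: max(4, 8) = 8
B→E→A: max(7, 3) = 7
The minimum achievable maximum is 6.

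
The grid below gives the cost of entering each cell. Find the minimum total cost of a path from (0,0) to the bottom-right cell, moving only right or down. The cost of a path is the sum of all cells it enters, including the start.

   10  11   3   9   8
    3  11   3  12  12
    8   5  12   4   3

45

Take [0,0]→[1,0]→[2,0]→[2,1]→[2,2]→[2,3]→[2,4] for a total of 10 + 3 + 8 + 5 + 12 + 4 + 3 = 45.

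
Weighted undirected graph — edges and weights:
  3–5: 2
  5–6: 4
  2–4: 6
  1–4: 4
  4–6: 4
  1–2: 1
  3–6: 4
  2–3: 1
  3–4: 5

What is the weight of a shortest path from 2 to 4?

Paths from 2 to 4:
2→1→4: 1 + 4 = 5
2→3→6→4: 1 + 4 + 4 = 9
2→3→4: 1 + 5 = 6
2→3→5→6→4: 1 + 2 + 4 + 4 = 11
2→4: 6
Best route has total 5.

5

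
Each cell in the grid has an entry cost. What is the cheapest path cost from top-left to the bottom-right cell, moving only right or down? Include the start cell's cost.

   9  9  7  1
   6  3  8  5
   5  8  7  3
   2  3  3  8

36

One optimal route is [0,0]→[1,0]→[2,0]→[3,0]→[3,1]→[3,2]→[3,3].
Its cost is 9 + 6 + 5 + 2 + 3 + 3 + 8 = 36.
(Top row then right column would cost 42.)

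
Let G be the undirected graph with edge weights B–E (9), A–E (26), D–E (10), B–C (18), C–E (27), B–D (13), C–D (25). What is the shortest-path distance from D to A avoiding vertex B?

Paths from D to A avoiding B:
D → C → E → A: 25 + 27 + 26 = 78
D → E → A: 10 + 26 = 36
Shortest: 36.

36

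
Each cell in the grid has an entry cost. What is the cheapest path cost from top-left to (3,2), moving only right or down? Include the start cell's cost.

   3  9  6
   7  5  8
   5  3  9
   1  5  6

One optimal route is (0,0) -> (1,0) -> (2,0) -> (3,0) -> (3,1) -> (3,2).
Its cost is 3 + 7 + 5 + 1 + 5 + 6 = 27.

27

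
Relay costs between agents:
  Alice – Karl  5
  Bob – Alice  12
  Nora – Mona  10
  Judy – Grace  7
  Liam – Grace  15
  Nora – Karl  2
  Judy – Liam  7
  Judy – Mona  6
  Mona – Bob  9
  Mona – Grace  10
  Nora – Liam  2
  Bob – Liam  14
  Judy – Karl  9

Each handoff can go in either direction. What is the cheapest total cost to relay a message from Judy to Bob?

15

Checking several routes:
Judy -> Mona -> Bob: 6 + 9 = 15
Judy -> Liam -> Bob: 7 + 14 = 21
Judy -> Karl -> Alice -> Bob: 9 + 5 + 12 = 26
Judy -> Grace -> Mona -> Bob: 7 + 10 + 9 = 26
Judy -> Karl -> Nora -> Liam -> Bob: 9 + 2 + 2 + 14 = 27
Shortest: 15.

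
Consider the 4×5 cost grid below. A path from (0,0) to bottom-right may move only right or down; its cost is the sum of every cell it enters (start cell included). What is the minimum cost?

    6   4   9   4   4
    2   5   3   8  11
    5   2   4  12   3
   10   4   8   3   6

36

Best path: r0c0→r1c0→r1c1→r2c1→r2c2→r3c2→r3c3→r3c4
Cost: 6 + 2 + 5 + 2 + 4 + 8 + 3 + 6 = 36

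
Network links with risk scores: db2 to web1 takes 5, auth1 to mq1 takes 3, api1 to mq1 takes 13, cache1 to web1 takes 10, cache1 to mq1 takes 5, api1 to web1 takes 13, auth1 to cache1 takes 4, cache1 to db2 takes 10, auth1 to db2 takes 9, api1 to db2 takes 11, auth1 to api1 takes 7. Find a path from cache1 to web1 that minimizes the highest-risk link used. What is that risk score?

Comparing a few candidate routes:
cache1 -> mq1 -> auth1 -> api1 -> db2 -> web1: max(5, 3, 7, 11, 5) = 11
cache1 -> auth1 -> db2 -> web1: max(4, 9, 5) = 9
cache1 -> mq1 -> auth1 -> db2 -> web1: max(5, 3, 9, 5) = 9
cache1 -> web1: max(10) = 10
cache1 -> db2 -> web1: max(10, 5) = 10
cache1 -> auth1 -> api1 -> db2 -> web1: max(4, 7, 11, 5) = 11
Best route has worst link 9.

9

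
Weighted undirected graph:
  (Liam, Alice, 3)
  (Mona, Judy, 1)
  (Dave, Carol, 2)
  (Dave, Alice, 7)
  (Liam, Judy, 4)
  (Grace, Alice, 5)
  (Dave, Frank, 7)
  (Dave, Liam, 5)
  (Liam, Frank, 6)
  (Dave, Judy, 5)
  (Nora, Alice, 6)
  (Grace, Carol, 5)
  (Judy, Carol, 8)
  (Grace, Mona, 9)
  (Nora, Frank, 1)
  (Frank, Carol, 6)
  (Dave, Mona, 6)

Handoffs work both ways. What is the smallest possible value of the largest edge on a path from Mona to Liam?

4

Some routes from Mona to Liam:
Mona-Judy-Liam: max(1, 4) = 4
Mona-Dave-Judy-Liam: max(6, 5, 4) = 6
Mona-Judy-Dave-Carol-Grace-Alice-Liam: max(1, 5, 2, 5, 5, 3) = 5
Mona-Judy-Dave-Liam: max(1, 5, 5) = 5
Smallest bottleneck: 4.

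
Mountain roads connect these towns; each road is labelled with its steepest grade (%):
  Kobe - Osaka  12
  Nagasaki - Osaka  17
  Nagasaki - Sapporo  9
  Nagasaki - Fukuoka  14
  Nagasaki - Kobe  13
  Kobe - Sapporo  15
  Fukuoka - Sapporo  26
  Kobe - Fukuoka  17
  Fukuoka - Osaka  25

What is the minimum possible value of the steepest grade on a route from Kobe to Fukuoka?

14

Comparing a few candidate routes:
Kobe -> Sapporo -> Nagasaki -> Fukuoka: max(15, 9, 14) = 15
Kobe -> Nagasaki -> Fukuoka: max(13, 14) = 14
Kobe -> Fukuoka: max(17) = 17
Kobe -> Osaka -> Nagasaki -> Fukuoka: max(12, 17, 14) = 17
Kobe -> Nagasaki -> Osaka -> Fukuoka: max(13, 17, 25) = 25
Best route has worst link 14%.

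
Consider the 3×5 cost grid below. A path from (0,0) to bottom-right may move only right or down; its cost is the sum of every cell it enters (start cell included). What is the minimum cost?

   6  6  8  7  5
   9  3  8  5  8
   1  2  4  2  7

One optimal route is r0c0 → r0c1 → r1c1 → r2c1 → r2c2 → r2c3 → r2c4.
Its cost is 6 + 6 + 3 + 2 + 4 + 2 + 7 = 30.
For comparison, the top-then-right route costs 47.

30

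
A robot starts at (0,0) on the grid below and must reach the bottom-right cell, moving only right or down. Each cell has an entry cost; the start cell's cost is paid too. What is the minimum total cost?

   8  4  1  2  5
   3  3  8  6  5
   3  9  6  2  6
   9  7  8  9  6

35

Cheapest: (0,0) -> (0,1) -> (0,2) -> (0,3) -> (1,3) -> (2,3) -> (2,4) -> (3,4)
  8 + 4 + 1 + 2 + 6 + 2 + 6 + 6 = 35
For comparison, the top-then-right route costs 37.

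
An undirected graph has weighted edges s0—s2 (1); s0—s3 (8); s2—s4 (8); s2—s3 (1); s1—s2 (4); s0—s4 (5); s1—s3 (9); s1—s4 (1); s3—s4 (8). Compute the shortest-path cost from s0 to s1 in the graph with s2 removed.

6

Paths from s0 to s1 avoiding s2:
s0 -> s3 -> s1: 8 + 9 = 17
s0 -> s4 -> s1: 5 + 1 = 6
s0 -> s3 -> s4 -> s1: 8 + 8 + 1 = 17
s0 -> s4 -> s3 -> s1: 5 + 8 + 9 = 22
The minimum is 6.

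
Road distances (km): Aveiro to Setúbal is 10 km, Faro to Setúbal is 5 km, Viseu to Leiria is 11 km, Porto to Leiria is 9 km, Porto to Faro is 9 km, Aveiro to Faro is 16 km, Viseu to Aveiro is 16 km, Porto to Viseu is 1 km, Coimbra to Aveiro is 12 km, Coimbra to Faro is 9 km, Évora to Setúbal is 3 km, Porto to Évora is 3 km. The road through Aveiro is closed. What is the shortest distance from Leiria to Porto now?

9

Routes from Leiria to Porto avoiding Aveiro:
Leiria→Porto: 9
Leiria→Viseu→Porto: 11 + 1 = 12
The minimum is 9 km.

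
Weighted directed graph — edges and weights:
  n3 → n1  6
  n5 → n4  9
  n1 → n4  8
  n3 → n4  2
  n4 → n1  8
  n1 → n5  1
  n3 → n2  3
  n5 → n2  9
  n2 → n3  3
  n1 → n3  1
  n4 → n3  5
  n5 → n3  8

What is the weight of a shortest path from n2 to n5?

Paths from n2 to n5:
n2→n3→n1→n5: 3 + 6 + 1 = 10
n2→n3→n4→n1→n5: 3 + 2 + 8 + 1 = 14
Best route has total 10.

10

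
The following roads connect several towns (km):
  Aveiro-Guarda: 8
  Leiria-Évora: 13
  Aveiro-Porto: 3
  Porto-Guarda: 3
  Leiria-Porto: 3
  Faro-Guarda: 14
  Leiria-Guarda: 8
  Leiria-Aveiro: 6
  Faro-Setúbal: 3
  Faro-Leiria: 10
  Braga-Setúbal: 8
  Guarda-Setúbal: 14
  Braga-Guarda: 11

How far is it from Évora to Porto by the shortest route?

16

A few of the Évora→Porto routes:
Évora-Leiria-Guarda-Porto: 13 + 8 + 3 = 24
Évora-Leiria-Porto: 13 + 3 = 16
Évora-Leiria-Aveiro-Porto: 13 + 6 + 3 = 22
Shortest: 16 km.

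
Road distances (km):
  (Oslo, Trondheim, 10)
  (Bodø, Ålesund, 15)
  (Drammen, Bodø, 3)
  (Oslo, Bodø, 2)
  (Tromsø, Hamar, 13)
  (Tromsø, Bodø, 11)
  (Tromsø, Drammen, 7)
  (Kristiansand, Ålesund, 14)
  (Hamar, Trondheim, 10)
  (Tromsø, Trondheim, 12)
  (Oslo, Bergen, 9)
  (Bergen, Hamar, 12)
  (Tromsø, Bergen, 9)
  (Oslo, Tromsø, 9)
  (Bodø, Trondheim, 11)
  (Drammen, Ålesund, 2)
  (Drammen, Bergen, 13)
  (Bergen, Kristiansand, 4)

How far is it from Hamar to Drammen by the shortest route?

Comparing a few candidate routes:
Hamar-Trondheim-Bodø-Drammen: 10 + 11 + 3 = 24
Hamar-Tromsø-Drammen: 13 + 7 = 20
Hamar-Bergen-Drammen: 12 + 13 = 25
Best route has total 20 km.

20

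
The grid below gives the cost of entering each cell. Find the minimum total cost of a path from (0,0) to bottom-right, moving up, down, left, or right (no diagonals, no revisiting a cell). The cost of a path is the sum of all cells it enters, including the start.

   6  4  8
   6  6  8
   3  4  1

Best path: r0c0 -> r1c0 -> r2c0 -> r2c1 -> r2c2
Cost: 6 + 6 + 3 + 4 + 1 = 20

20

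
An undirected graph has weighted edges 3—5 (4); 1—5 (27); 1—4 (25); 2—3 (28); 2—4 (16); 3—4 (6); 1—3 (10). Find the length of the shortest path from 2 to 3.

22

Paths from 2 to 3:
2 -> 4 -> 3: 16 + 6 = 22
2 -> 3: 28
2 -> 4 -> 1 -> 3: 16 + 25 + 10 = 51
2 -> 4 -> 1 -> 5 -> 3: 16 + 25 + 27 + 4 = 72
Shortest: 22.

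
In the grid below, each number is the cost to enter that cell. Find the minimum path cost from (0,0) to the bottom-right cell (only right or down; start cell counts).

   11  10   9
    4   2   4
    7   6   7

28

Path (0,0) -> (1,0) -> (1,1) -> (1,2) -> (2,2): 11 + 4 + 2 + 4 + 7 = 28.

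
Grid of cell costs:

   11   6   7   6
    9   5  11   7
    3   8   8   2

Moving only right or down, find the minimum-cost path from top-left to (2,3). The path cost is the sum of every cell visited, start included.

One optimal route is r0c0 → r0c1 → r0c2 → r0c3 → r1c3 → r2c3.
Its cost is 11 + 6 + 7 + 6 + 7 + 2 = 39.

39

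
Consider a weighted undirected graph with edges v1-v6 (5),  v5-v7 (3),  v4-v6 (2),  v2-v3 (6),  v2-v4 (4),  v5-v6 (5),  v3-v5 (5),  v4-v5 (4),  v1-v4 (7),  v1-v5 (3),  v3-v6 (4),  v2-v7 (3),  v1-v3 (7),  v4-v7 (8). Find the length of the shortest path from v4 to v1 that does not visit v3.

Checking several routes:
v4-v5-v6-v1: 4 + 5 + 5 = 14
v4-v1: 7
v4-v2-v7-v5-v1: 4 + 3 + 3 + 3 = 13
v4-v6-v1: 2 + 5 = 7
v4-v5-v1: 4 + 3 = 7
v4-v6-v5-v1: 2 + 5 + 3 = 10
Best route has total 7.

7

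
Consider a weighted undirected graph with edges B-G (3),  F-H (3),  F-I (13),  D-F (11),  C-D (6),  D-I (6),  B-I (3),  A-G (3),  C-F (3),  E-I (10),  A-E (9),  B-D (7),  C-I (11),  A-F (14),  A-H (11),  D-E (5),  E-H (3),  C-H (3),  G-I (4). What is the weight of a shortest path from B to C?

13

Some routes from B to C:
B -> D -> C: 7 + 6 = 13
B -> D -> E -> H -> C: 7 + 5 + 3 + 3 = 18
B -> I -> D -> C: 3 + 6 + 6 = 15
B -> I -> C: 3 + 11 = 14
B -> G -> I -> C: 3 + 4 + 11 = 18
Shortest: 13.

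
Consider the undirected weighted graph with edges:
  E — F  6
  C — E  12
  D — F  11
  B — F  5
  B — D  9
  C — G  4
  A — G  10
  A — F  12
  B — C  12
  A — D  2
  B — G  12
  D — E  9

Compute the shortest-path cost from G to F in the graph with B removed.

Paths from G to F avoiding B:
G-C-E-D-A-F: 4 + 12 + 9 + 2 + 12 = 39
G-A-D-F: 10 + 2 + 11 = 23
G-C-E-F: 4 + 12 + 6 = 22
G-A-F: 10 + 12 = 22
G-A-D-E-F: 10 + 2 + 9 + 6 = 27
G-C-E-D-F: 4 + 12 + 9 + 11 = 36
Best route has total 22.

22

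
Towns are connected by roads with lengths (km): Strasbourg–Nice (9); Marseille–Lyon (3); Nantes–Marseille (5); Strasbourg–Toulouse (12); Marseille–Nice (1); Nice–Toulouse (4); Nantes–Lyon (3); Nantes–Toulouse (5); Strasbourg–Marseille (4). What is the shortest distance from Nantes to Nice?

6

Comparing a few candidate routes:
Nantes - Marseille - Nice: 5 + 1 = 6
Nantes - Toulouse - Nice: 5 + 4 = 9
Nantes - Lyon - Marseille - Nice: 3 + 3 + 1 = 7
Nantes - Marseille - Strasbourg - Nice: 5 + 4 + 9 = 18
Nantes - Lyon - Marseille - Strasbourg - Nice: 3 + 3 + 4 + 9 = 19
The minimum is 6 km.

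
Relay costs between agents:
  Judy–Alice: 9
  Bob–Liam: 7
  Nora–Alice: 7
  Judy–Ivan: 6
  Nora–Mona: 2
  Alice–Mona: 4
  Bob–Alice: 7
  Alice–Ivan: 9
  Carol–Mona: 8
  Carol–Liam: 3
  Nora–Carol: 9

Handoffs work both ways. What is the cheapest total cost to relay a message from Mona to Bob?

11

Some routes from Mona to Bob:
Mona-Carol-Liam-Bob: 8 + 3 + 7 = 18
Mona-Nora-Alice-Bob: 2 + 7 + 7 = 16
Mona-Alice-Bob: 4 + 7 = 11
Mona-Nora-Carol-Liam-Bob: 2 + 9 + 3 + 7 = 21
Best route has total 11.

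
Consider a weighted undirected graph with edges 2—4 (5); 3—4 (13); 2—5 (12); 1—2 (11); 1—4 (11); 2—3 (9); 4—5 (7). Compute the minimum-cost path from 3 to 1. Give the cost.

20

Comparing a few candidate routes:
3→4→1: 13 + 11 = 24
3→4→2→1: 13 + 5 + 11 = 29
3→2→1: 9 + 11 = 20
3→2→4→1: 9 + 5 + 11 = 25
Best route has total 20.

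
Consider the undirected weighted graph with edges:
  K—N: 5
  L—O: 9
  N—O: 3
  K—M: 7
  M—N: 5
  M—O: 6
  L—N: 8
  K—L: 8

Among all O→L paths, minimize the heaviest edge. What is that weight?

8

A few of the O→L routes:
O→M→K→L: max(6, 7, 8) = 8
O→M→N→L: max(6, 5, 8) = 8
O→N→M→K→L: max(3, 5, 7, 8) = 8
O→M→K→N→L: max(6, 7, 5, 8) = 8
O→N→L: max(3, 8) = 8
O→M→N→K→L: max(6, 5, 5, 8) = 8
The minimum achievable maximum is 8.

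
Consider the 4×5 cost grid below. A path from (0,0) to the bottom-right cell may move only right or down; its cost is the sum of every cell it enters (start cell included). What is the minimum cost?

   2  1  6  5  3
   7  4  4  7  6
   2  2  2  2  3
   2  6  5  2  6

Best path: (0,0)→(0,1)→(1,1)→(2,1)→(2,2)→(2,3)→(3,3)→(3,4)
Cost: 2 + 1 + 4 + 2 + 2 + 2 + 2 + 6 = 21

21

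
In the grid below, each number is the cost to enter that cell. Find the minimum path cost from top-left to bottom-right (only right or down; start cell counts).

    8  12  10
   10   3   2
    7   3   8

31

Best path: (0,0) -> (1,0) -> (1,1) -> (1,2) -> (2,2)
Cost: 8 + 10 + 3 + 2 + 8 = 31
For comparison, the top-then-right route costs 40.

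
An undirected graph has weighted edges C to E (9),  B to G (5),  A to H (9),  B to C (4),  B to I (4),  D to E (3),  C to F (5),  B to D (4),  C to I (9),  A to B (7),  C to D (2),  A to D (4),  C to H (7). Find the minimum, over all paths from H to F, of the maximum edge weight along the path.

7

Checking several routes:
H -> C -> F: max(7, 5) = 7
H -> A -> D -> B -> I -> C -> F: max(9, 4, 4, 4, 9, 5) = 9
H -> A -> B -> I -> C -> F: max(9, 7, 4, 9, 5) = 9
H -> A -> B -> D -> C -> F: max(9, 7, 4, 2, 5) = 9
H -> A -> B -> C -> F: max(9, 7, 4, 5) = 9
H -> A -> B -> D -> E -> C -> F: max(9, 7, 4, 3, 9, 5) = 9
Best route has worst link 7.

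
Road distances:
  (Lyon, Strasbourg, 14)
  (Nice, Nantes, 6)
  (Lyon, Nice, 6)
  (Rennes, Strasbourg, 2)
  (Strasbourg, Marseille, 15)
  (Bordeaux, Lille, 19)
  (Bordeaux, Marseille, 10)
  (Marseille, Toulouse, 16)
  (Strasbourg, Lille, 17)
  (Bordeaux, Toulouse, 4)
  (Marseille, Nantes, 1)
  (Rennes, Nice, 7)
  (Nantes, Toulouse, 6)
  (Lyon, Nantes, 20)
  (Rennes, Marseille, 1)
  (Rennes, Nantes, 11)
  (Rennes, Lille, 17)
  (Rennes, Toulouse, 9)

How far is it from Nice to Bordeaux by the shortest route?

Comparing a few candidate routes:
Nice -> Nantes -> Toulouse -> Bordeaux: 6 + 6 + 4 = 16
Nice -> Nantes -> Marseille -> Rennes -> Toulouse -> Bordeaux: 6 + 1 + 1 + 9 + 4 = 21
Nice -> Nantes -> Marseille -> Bordeaux: 6 + 1 + 10 = 17
Nice -> Rennes -> Marseille -> Bordeaux: 7 + 1 + 10 = 18
Nice -> Rennes -> Toulouse -> Bordeaux: 7 + 9 + 4 = 20
Nice -> Rennes -> Marseille -> Nantes -> Toulouse -> Bordeaux: 7 + 1 + 1 + 6 + 4 = 19
The minimum is 16.

16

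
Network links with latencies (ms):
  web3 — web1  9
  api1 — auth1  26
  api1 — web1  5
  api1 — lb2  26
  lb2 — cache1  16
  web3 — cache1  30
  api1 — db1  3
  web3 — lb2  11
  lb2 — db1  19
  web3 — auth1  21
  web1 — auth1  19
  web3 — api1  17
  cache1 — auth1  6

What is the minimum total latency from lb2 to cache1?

16

Comparing a few candidate routes:
lb2→web3→cache1: 11 + 30 = 41
lb2→cache1: 16
lb2→web3→web1→auth1→cache1: 11 + 9 + 19 + 6 = 45
lb2→db1→api1→web1→auth1→cache1: 19 + 3 + 5 + 19 + 6 = 52
lb2→web3→auth1→cache1: 11 + 21 + 6 = 38
Best route has total 16 ms.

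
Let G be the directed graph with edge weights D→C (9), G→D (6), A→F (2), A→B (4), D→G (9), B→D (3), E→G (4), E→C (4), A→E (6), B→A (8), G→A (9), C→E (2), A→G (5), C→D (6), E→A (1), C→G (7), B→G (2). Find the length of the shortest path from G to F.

Paths from G to F:
G -> A -> F: 9 + 2 = 11
G -> D -> C -> E -> A -> F: 6 + 9 + 2 + 1 + 2 = 20
The minimum is 11.

11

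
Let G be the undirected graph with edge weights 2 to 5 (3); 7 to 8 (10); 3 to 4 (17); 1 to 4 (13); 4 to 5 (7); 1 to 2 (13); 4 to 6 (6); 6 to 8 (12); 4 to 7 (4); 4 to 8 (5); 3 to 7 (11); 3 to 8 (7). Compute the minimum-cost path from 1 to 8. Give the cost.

18

Comparing a few candidate routes:
1 - 2 - 5 - 4 - 8: 13 + 3 + 7 + 5 = 28
1 - 4 - 7 - 3 - 8: 13 + 4 + 11 + 7 = 35
1 - 4 - 8: 13 + 5 = 18
1 - 4 - 7 - 8: 13 + 4 + 10 = 27
1 - 4 - 6 - 8: 13 + 6 + 12 = 31
Shortest: 18.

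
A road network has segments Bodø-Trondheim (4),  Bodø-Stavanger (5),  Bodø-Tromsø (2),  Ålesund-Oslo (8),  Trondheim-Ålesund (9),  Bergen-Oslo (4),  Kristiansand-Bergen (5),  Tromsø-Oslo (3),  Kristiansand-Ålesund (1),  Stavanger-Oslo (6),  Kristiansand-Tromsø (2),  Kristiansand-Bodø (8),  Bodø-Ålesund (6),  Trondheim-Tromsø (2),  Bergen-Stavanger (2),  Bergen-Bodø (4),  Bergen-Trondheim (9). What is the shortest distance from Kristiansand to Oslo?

5

A few of the Kristiansand→Oslo routes:
Kristiansand → Ålesund → Bodø → Tromsø → Oslo: 1 + 6 + 2 + 3 = 12
Kristiansand → Bergen → Oslo: 5 + 4 = 9
Kristiansand → Tromsø → Bodø → Bergen → Oslo: 2 + 2 + 4 + 4 = 12
Kristiansand → Tromsø → Oslo: 2 + 3 = 5
Kristiansand → Bergen → Stavanger → Oslo: 5 + 2 + 6 = 13
Kristiansand → Ålesund → Oslo: 1 + 8 = 9
Shortest: 5.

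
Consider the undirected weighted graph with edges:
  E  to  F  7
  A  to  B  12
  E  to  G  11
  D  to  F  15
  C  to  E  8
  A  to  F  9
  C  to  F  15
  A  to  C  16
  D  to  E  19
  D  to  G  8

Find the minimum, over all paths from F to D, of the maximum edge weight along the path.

Some routes from F to D:
F -> D: max(15) = 15
F -> C -> E -> G -> D: max(15, 8, 11, 8) = 15
F -> A -> C -> E -> G -> D: max(9, 16, 8, 11, 8) = 16
F -> E -> G -> D: max(7, 11, 8) = 11
F -> A -> C -> E -> D: max(9, 16, 8, 19) = 19
Smallest bottleneck: 11.

11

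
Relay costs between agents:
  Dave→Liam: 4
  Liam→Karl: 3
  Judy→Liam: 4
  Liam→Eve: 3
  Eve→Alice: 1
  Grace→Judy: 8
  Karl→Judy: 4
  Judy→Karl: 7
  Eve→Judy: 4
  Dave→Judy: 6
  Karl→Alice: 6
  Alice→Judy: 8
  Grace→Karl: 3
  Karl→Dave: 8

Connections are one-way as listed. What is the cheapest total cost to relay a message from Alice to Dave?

Candidate routes:
Alice - Judy - Karl - Dave: 8 + 7 + 8 = 23
Alice - Judy - Liam - Karl - Dave: 8 + 4 + 3 + 8 = 23
Best route has total 23.

23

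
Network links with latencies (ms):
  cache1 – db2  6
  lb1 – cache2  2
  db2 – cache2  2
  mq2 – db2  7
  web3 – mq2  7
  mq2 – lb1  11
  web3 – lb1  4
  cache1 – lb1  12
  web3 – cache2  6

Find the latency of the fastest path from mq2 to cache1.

13

Comparing a few candidate routes:
mq2 - web3 - lb1 - cache2 - db2 - cache1: 7 + 4 + 2 + 2 + 6 = 21
mq2 - lb1 - cache2 - db2 - cache1: 11 + 2 + 2 + 6 = 21
mq2 - web3 - cache2 - db2 - cache1: 7 + 6 + 2 + 6 = 21
mq2 - db2 - cache1: 7 + 6 = 13
The minimum is 13 ms.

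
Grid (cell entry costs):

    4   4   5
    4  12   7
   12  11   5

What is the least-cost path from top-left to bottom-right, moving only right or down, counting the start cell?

Best path: (0,0)→(0,1)→(0,2)→(1,2)→(2,2)
Cost: 4 + 4 + 5 + 7 + 5 = 25

25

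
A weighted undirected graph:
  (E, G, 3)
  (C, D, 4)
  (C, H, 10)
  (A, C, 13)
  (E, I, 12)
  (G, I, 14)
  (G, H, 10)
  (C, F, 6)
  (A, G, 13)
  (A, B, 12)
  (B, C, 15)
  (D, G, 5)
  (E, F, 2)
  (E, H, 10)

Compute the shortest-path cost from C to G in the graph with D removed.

11

Comparing a few candidate routes:
C→H→G: 10 + 10 = 20
C→F→E→G: 6 + 2 + 3 = 11
C→H→E→G: 10 + 10 + 3 = 23
The minimum is 11.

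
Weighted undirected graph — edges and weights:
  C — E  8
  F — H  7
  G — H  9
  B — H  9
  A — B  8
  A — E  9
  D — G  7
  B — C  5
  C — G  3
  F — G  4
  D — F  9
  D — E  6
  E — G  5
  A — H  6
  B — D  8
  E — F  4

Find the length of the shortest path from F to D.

9

A few of the F→D routes:
F - D: 9
F - E - G - D: 4 + 5 + 7 = 16
F - G - E - D: 4 + 5 + 6 = 15
F - G - C - B - D: 4 + 3 + 5 + 8 = 20
F - G - D: 4 + 7 = 11
F - E - D: 4 + 6 = 10
The minimum is 9.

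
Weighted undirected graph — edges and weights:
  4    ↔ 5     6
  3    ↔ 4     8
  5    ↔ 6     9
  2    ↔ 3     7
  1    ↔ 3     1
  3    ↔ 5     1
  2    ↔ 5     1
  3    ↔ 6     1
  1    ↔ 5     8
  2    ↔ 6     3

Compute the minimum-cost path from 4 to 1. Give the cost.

A few of the 4→1 routes:
4 → 5 → 3 → 1: 6 + 1 + 1 = 8
4 → 5 → 2 → 6 → 3 → 1: 6 + 1 + 3 + 1 + 1 = 12
4 → 3 → 1: 8 + 1 = 9
4 → 5 → 1: 6 + 8 = 14
Best route has total 8.

8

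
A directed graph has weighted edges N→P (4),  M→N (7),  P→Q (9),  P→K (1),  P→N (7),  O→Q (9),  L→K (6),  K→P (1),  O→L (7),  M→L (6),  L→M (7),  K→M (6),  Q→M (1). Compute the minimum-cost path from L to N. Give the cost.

14

Routes from L to N:
L→K→P→N: 6 + 1 + 7 = 14
L→K→M→N: 6 + 6 + 7 = 19
L→K→P→Q→M→N: 6 + 1 + 9 + 1 + 7 = 24
L→M→N: 7 + 7 = 14
Shortest: 14.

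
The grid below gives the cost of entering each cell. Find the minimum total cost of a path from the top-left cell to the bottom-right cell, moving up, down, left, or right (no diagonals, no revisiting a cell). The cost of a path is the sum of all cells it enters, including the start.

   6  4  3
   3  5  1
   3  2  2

Path r0c0 -> r0c1 -> r0c2 -> r1c2 -> r2c2: 6 + 4 + 3 + 1 + 2 = 16.

16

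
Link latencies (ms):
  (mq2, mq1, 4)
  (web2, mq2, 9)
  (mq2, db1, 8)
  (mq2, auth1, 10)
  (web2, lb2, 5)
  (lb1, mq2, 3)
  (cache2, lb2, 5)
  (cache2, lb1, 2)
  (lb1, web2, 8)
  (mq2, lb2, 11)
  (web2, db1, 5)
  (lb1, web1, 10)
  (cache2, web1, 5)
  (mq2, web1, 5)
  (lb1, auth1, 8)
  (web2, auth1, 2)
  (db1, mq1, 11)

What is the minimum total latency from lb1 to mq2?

A few of the lb1→mq2 routes:
lb1 - cache2 - web1 - mq2: 2 + 5 + 5 = 12
lb1 - web2 - mq2: 8 + 9 = 17
lb1 - mq2: 3
lb1 - cache2 - lb2 - mq2: 2 + 5 + 11 = 18
lb1 - auth1 - mq2: 8 + 10 = 18
lb1 - web1 - mq2: 10 + 5 = 15
The minimum is 3 ms.

3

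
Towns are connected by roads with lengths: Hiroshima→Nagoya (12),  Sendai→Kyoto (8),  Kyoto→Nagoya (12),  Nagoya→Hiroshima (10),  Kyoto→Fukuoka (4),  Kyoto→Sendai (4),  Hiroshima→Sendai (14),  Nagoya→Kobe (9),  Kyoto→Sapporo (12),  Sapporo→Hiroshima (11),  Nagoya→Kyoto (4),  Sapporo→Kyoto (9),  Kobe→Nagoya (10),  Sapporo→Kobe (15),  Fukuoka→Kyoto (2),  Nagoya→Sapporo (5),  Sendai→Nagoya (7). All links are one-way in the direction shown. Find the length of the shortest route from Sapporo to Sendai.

13

Candidate routes:
Sapporo → Kobe → Nagoya → Hiroshima → Sendai: 15 + 10 + 10 + 14 = 49
Sapporo → Kyoto → Nagoya → Hiroshima → Sendai: 9 + 12 + 10 + 14 = 45
Sapporo → Hiroshima → Sendai: 11 + 14 = 25
Sapporo → Kobe → Nagoya → Kyoto → Sendai: 15 + 10 + 4 + 4 = 33
Sapporo → Kyoto → Sendai: 9 + 4 = 13
Sapporo → Hiroshima → Nagoya → Kyoto → Sendai: 11 + 12 + 4 + 4 = 31
Best route has total 13.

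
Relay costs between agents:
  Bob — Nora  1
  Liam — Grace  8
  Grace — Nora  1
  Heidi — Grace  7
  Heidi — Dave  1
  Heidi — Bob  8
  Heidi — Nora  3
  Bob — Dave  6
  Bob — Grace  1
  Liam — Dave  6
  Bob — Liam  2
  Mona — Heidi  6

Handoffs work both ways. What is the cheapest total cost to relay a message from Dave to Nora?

Comparing a few candidate routes:
Dave → Liam → Bob → Nora: 6 + 2 + 1 = 9
Dave → Heidi → Nora: 1 + 3 = 4
Dave → Heidi → Grace → Nora: 1 + 7 + 1 = 9
Dave → Bob → Nora: 6 + 1 = 7
Dave → Bob → Grace → Nora: 6 + 1 + 1 = 8
Shortest: 4.

4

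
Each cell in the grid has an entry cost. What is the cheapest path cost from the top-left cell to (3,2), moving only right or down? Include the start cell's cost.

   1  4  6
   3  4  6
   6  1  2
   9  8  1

12

One optimal route is [0,0] -> [1,0] -> [1,1] -> [2,1] -> [2,2] -> [3,2].
Its cost is 1 + 3 + 4 + 1 + 2 + 1 = 12.
(Top row then right column would cost 20.)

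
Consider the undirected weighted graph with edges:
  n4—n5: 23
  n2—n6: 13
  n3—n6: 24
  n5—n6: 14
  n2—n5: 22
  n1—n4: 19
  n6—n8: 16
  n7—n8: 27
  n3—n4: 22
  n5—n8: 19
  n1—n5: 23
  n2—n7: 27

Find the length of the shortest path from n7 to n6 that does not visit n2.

A few of the n7→n6 routes:
n7-n8-n5-n4-n3-n6: 27 + 19 + 23 + 22 + 24 = 115
n7-n8-n5-n6: 27 + 19 + 14 = 60
n7-n8-n6: 27 + 16 = 43
Best route has total 43.

43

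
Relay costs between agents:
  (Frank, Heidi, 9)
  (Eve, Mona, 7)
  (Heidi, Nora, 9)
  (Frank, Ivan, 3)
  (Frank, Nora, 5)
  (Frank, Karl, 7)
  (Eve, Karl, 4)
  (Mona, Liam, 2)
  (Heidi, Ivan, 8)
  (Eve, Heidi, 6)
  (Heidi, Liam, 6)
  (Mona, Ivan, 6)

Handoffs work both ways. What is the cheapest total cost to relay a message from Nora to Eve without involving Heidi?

16

Paths from Nora to Eve avoiding Heidi:
Nora-Frank-Ivan-Mona-Eve: 5 + 3 + 6 + 7 = 21
Nora-Frank-Karl-Eve: 5 + 7 + 4 = 16
The minimum is 16.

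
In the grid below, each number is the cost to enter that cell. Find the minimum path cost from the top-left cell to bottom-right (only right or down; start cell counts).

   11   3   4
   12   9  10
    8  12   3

31

One optimal route is r0c0 -> r0c1 -> r0c2 -> r1c2 -> r2c2.
Its cost is 11 + 3 + 4 + 10 + 3 = 31.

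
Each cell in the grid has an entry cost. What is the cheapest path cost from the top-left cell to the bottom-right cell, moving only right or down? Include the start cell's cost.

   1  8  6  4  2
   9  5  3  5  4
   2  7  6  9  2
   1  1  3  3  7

Cheapest: (0,0) → (1,0) → (2,0) → (3,0) → (3,1) → (3,2) → (3,3) → (3,4)
  1 + 9 + 2 + 1 + 1 + 3 + 3 + 7 = 27

27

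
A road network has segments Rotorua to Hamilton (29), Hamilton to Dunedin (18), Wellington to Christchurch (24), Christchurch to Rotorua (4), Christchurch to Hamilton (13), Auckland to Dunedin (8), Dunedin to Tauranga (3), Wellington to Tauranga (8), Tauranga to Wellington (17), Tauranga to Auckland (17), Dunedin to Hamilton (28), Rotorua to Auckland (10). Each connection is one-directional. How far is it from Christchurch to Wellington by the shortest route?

Routes from Christchurch to Wellington:
Christchurch -> Rotorua -> Auckland -> Dunedin -> Tauranga -> Wellington: 4 + 10 + 8 + 3 + 17 = 42
Christchurch -> Rotorua -> Hamilton -> Dunedin -> Tauranga -> Wellington: 4 + 29 + 18 + 3 + 17 = 71
Christchurch -> Hamilton -> Dunedin -> Tauranga -> Wellington: 13 + 18 + 3 + 17 = 51
Best route has total 42 km.

42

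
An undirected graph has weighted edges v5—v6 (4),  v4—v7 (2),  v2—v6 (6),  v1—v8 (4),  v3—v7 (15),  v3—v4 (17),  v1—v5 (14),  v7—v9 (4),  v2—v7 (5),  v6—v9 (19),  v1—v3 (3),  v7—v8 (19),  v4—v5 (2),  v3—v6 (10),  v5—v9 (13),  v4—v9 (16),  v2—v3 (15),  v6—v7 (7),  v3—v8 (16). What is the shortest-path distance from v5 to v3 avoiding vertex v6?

17

Comparing a few candidate routes:
v5 -> v4 -> v7 -> v3: 2 + 2 + 15 = 19
v5 -> v1 -> v3: 14 + 3 = 17
v5 -> v4 -> v3: 2 + 17 = 19
Best route has total 17.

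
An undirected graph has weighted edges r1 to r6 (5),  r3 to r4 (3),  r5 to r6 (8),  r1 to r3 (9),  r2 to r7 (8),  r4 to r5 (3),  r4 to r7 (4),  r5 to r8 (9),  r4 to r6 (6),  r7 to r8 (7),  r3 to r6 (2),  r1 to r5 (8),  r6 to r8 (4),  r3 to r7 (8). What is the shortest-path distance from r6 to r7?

9

Some routes from r6 to r7:
r6→r4→r7: 6 + 4 = 10
r6→r3→r7: 2 + 8 = 10
r6→r3→r4→r7: 2 + 3 + 4 = 9
Best route has total 9.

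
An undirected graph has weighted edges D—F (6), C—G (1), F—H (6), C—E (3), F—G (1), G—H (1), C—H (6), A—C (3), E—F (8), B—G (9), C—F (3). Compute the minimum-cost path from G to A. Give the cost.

4

Comparing a few candidate routes:
G - F - C - A: 1 + 3 + 3 = 7
G - F - H - C - A: 1 + 6 + 6 + 3 = 16
G - C - A: 1 + 3 = 4
G - F - E - C - A: 1 + 8 + 3 + 3 = 15
G - H - F - C - A: 1 + 6 + 3 + 3 = 13
G - H - C - A: 1 + 6 + 3 = 10
Best route has total 4.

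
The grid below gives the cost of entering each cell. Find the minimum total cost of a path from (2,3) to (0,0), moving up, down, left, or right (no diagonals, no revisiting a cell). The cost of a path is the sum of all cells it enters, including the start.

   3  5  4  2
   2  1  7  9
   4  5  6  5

22

Take (2,3) -> (2,2) -> (2,1) -> (1,1) -> (1,0) -> (0,0) for a total of 5 + 6 + 5 + 1 + 2 + 3 = 22.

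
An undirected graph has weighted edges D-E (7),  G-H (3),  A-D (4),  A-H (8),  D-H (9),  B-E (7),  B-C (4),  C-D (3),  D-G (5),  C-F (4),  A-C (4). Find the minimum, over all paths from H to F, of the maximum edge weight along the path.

Comparing a few candidate routes:
H - G - D - C - F: max(3, 5, 3, 4) = 5
H - A - D - C - F: max(8, 4, 3, 4) = 8
H - A - C - F: max(8, 4, 4) = 8
H - G - D - A - C - F: max(3, 5, 4, 4, 4) = 5
H - G - D - E - B - C - F: max(3, 5, 7, 7, 4, 4) = 7
Best route has worst link 5.

5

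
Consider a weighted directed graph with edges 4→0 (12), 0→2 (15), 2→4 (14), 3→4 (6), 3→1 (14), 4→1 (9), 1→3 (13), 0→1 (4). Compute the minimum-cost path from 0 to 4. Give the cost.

23

Routes from 0 to 4:
0→2→4: 15 + 14 = 29
0→1→3→4: 4 + 13 + 6 = 23
Shortest: 23.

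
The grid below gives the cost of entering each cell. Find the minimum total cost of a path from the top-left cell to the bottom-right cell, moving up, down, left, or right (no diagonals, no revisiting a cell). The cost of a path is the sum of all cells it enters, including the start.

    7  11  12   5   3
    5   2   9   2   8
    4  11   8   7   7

One optimal route is [0,0]→[1,0]→[1,1]→[1,2]→[1,3]→[2,3]→[2,4].
Its cost is 7 + 5 + 2 + 9 + 2 + 7 + 7 = 39.

39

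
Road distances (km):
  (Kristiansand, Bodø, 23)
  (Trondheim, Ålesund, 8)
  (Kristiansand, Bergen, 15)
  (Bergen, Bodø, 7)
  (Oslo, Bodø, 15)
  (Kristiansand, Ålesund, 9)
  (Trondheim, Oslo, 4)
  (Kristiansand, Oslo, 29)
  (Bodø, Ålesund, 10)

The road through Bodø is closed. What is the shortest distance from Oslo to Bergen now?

Routes from Oslo to Bergen avoiding Bodø:
Oslo → Trondheim → Ålesund → Kristiansand → Bergen: 4 + 8 + 9 + 15 = 36
Oslo → Kristiansand → Bergen: 29 + 15 = 44
Best route has total 36 km.

36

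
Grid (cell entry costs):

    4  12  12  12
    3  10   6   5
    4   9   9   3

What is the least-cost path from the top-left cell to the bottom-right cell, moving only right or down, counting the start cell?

31

Best path: (0,0) -> (1,0) -> (1,1) -> (1,2) -> (1,3) -> (2,3)
Cost: 4 + 3 + 10 + 6 + 5 + 3 = 31
For comparison, the top-then-right route costs 48.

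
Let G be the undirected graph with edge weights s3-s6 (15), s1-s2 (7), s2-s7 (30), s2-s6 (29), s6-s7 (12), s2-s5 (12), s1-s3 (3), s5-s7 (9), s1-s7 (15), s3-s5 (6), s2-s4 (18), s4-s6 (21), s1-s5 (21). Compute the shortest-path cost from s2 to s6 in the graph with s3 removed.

29

A few of the s2→s6 routes:
s2 → s5 → s7 → s6: 12 + 9 + 12 = 33
s2 → s4 → s6: 18 + 21 = 39
s2 → s7 → s6: 30 + 12 = 42
s2 → s1 → s7 → s6: 7 + 15 + 12 = 34
s2 → s6: 29
s2 → s1 → s5 → s7 → s6: 7 + 21 + 9 + 12 = 49
Best route has total 29.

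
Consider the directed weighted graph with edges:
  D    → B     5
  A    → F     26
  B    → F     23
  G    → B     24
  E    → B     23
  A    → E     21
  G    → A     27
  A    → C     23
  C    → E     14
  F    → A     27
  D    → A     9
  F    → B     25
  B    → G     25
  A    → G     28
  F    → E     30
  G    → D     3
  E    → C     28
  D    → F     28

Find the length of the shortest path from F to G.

Routes from F to G:
F -> A -> G: 27 + 28 = 55
F -> A -> E -> B -> G: 27 + 21 + 23 + 25 = 96
F -> B -> G: 25 + 25 = 50
F -> A -> C -> E -> B -> G: 27 + 23 + 14 + 23 + 25 = 112
F -> E -> B -> G: 30 + 23 + 25 = 78
The minimum is 50.

50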